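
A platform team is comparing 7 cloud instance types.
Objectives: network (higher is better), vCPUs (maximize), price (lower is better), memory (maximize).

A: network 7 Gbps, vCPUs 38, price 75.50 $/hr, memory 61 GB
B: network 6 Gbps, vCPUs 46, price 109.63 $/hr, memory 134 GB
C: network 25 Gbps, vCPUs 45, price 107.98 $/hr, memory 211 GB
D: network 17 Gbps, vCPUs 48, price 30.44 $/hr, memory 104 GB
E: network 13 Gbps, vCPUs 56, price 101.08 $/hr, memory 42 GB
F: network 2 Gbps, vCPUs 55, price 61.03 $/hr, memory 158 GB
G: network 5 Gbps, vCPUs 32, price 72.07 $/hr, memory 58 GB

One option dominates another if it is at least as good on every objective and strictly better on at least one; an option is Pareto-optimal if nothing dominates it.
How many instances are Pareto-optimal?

A: dominated by D (network 17≥7, vCPUs 48≥38, price 30.44≤75.50, memory 104≥61).
B: not dominated.
C: not dominated (best network).
D: not dominated (best price).
E: not dominated (best vCPUs).
F: not dominated.
G: dominated by D (network 17≥5, vCPUs 48≥32, price 30.44≤72.07, memory 104≥58).
Pareto-optimal: B, C, D, E, F → 5.

5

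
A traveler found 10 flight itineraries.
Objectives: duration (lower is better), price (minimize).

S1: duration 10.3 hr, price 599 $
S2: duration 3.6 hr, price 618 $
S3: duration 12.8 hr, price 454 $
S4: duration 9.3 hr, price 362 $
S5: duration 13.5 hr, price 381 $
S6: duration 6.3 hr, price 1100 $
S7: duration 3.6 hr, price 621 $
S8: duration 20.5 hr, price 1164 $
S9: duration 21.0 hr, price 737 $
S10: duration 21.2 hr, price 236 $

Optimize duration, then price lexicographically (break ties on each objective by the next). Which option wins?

S2

First minimize duration: best is 3.6, kept {S2, S7}.
Then minimize price: best is 618, kept {S2}.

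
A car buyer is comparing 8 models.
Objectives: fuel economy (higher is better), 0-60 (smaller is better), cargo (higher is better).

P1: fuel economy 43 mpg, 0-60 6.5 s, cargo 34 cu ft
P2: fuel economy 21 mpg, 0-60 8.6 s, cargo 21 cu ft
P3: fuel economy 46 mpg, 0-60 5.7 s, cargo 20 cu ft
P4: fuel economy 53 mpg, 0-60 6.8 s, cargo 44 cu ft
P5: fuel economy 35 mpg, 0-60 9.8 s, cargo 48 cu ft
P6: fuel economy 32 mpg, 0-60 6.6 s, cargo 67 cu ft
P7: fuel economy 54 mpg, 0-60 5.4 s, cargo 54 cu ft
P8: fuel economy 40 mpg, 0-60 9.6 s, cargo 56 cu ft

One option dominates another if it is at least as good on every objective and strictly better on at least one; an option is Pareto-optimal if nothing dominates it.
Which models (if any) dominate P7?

P1: worse on fuel economy (43 vs 54).
P2: worse on fuel economy (21 vs 54).
P3: worse on fuel economy (46 vs 54).
P4: worse on fuel economy (53 vs 54).
P5: worse on fuel economy (35 vs 54).
P6: worse on fuel economy (32 vs 54).
P8: worse on fuel economy (40 vs 54).
No option dominates P7.

none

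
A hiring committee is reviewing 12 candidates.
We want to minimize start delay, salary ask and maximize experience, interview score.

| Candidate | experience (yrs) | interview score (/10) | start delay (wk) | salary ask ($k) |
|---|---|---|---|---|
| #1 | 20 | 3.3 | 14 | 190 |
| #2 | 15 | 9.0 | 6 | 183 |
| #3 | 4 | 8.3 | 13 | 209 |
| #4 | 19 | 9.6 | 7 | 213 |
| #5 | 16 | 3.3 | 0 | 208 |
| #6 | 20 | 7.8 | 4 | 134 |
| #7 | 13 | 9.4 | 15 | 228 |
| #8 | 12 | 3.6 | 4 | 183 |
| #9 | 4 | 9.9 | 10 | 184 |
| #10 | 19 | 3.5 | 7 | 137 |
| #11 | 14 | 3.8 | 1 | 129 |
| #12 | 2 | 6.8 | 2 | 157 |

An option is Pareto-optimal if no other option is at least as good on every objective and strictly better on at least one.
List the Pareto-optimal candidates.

#1: dominated by #6 (experience 20≥20, interview score 7.8≥3.3, start delay 4≤14, salary ask 134≤190).
#2: not dominated.
#3: dominated by #2 (experience 15≥4, interview score 9.0≥8.3, start delay 6≤13, salary ask 183≤209).
#4: not dominated.
#5: not dominated (best start delay).
#6: not dominated.
#7: dominated by #4 (experience 19≥13, interview score 9.6≥9.4, start delay 7≤15, salary ask 213≤228).
#8: dominated by #6 (experience 20≥12, interview score 7.8≥3.6, start delay 4≤4, salary ask 134≤183).
#9: not dominated (best interview score).
#10: dominated by #6 (experience 20≥19, interview score 7.8≥3.5, start delay 4≤7, salary ask 134≤137).
#11: not dominated (best salary ask).
#12: not dominated.

#2, #4, #5, #6, #9, #11, #12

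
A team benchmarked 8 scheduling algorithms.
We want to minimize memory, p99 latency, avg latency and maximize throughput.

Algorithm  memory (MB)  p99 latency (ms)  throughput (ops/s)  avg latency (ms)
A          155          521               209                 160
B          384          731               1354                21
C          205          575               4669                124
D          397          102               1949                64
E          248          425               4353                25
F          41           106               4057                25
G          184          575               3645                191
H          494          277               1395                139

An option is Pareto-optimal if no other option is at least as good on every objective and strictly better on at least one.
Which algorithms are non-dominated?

B, C, D, E, F

A: dominated by F (memory 41≤155, p99 latency 106≤521, throughput 4057≥209, avg latency 25≤160).
B: not dominated (best avg latency).
C: not dominated (best throughput).
D: not dominated (best p99 latency).
E: not dominated.
F: not dominated (best memory).
G: dominated by F (memory 41≤184, p99 latency 106≤575, throughput 4057≥3645, avg latency 25≤191).
H: dominated by D (memory 397≤494, p99 latency 102≤277, throughput 1949≥1395, avg latency 64≤139).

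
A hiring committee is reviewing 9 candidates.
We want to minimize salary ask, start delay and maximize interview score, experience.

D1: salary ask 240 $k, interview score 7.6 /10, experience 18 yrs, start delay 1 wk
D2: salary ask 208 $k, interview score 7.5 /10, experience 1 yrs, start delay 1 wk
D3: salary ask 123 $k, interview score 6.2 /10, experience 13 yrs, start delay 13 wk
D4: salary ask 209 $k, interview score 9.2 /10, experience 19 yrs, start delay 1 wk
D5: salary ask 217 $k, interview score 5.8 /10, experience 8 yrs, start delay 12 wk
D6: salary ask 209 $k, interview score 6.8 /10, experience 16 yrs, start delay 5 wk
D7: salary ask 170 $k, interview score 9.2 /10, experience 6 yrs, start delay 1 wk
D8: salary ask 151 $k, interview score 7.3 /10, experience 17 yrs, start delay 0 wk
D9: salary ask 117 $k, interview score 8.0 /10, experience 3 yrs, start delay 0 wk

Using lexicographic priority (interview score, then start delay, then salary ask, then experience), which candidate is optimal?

D7

First maximize interview score: best is 9.2, kept {D4, D7}.
Then minimize start delay: best is 1, kept {D4, D7}.
Then minimize salary ask: best is 170, kept {D7}.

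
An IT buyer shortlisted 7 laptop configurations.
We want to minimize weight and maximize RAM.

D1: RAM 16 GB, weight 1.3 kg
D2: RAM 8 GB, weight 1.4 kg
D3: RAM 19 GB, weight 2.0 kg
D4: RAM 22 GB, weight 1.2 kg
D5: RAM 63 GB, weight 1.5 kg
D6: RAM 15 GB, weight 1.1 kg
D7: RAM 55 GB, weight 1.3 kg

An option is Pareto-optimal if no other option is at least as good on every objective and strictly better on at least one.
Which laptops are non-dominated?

D1: dominated by D4 (RAM 22≥16, weight 1.2≤1.3).
D2: dominated by D1 (RAM 16≥8, weight 1.3≤1.4).
D3: dominated by D4 (RAM 22≥19, weight 1.2≤2.0).
D4: not dominated.
D5: not dominated (best RAM).
D6: not dominated (best weight).
D7: not dominated.

D4, D5, D6, D7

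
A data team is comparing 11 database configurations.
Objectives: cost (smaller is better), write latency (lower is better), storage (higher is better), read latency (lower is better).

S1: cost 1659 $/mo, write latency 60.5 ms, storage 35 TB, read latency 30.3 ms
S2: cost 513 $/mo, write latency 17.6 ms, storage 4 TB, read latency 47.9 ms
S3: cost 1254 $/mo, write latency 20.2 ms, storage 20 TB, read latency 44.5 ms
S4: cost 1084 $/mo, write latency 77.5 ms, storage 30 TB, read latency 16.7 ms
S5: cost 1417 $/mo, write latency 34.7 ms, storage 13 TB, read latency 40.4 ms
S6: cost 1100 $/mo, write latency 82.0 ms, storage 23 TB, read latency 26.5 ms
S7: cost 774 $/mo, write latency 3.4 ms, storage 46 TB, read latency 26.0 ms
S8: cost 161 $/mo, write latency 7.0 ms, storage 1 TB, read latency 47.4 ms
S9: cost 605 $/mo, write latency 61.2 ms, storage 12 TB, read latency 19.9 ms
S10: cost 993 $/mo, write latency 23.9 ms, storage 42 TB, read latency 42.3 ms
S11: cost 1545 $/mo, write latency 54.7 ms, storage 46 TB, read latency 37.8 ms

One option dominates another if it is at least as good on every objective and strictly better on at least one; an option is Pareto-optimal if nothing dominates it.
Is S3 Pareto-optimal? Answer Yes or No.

S7 vs S3: cost 774≤1254, write latency 3.4≤20.2, storage 46≥20, read latency 26.0≤44.5 — S7 is at least as good on every objective and strictly better on at least one, so S7 dominates S3.

No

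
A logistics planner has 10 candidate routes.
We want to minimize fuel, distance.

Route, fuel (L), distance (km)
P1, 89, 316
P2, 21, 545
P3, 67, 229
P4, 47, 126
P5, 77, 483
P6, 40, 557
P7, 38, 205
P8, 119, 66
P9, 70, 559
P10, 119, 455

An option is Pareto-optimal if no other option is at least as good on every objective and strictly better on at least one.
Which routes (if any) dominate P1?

P3, P4, P7

P3: fuel 67≤89, distance 229≤316 — dominates P1.
P4: fuel 47≤89, distance 126≤316 — dominates P1.
P7: fuel 38≤89, distance 205≤316 — dominates P1.
Others (P2, P5, P6, P8, P9, P10) are each worse than P1 on at least one objective.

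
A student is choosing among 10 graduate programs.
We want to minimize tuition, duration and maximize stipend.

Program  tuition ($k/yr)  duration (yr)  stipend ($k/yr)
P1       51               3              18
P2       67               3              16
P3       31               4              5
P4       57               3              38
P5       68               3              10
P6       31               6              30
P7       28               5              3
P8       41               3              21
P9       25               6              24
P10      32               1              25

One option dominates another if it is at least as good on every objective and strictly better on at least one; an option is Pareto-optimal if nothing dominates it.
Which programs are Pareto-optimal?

P3, P4, P6, P7, P9, P10

P1: dominated by P8 (tuition 41≤51, duration 3≤3, stipend 21≥18).
P2: dominated by P1 (tuition 51≤67, duration 3≤3, stipend 18≥16).
P3: not dominated.
P4: not dominated (best stipend).
P5: dominated by P1 (tuition 51≤68, duration 3≤3, stipend 18≥10).
P6: not dominated.
P7: not dominated.
P8: dominated by P10 (tuition 32≤41, duration 1≤3, stipend 25≥21).
P9: not dominated (best tuition).
P10: not dominated (best duration).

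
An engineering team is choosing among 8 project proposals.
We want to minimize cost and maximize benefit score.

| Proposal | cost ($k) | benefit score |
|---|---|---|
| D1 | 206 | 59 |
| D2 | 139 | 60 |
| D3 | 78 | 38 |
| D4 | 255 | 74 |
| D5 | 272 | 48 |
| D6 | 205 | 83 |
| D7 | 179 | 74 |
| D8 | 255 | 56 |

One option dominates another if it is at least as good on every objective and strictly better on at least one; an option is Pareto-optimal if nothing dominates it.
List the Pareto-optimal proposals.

D2, D3, D6, D7

D1: dominated by D2 (cost 139≤206, benefit score 60≥59).
D2: not dominated.
D3: not dominated (best cost).
D4: dominated by D6 (cost 205≤255, benefit score 83≥74).
D5: dominated by D1 (cost 206≤272, benefit score 59≥48).
D6: not dominated (best benefit score).
D7: not dominated.
D8: dominated by D1 (cost 206≤255, benefit score 59≥56).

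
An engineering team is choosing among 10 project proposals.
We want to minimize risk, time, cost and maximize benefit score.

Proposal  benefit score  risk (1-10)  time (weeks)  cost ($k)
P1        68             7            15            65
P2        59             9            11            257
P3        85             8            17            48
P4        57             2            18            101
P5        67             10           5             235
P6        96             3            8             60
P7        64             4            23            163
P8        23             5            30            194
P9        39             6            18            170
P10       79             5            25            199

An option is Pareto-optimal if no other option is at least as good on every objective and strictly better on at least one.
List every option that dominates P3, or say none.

P1: worse on benefit score (68 vs 85).
P2: worse on benefit score (59 vs 85).
P4: worse on benefit score (57 vs 85).
P5: worse on benefit score (67 vs 85).
P6: worse on cost (60 vs 48).
P7: worse on benefit score (64 vs 85).
P8: worse on benefit score (23 vs 85).
P9: worse on benefit score (39 vs 85).
P10: worse on benefit score (79 vs 85).
No option dominates P3.

none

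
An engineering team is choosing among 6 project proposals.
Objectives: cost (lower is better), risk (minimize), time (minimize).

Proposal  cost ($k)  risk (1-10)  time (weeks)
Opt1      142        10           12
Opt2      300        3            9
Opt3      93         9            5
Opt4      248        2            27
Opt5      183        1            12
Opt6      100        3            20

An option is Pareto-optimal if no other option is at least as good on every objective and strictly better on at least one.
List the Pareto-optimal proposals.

Opt2, Opt3, Opt5, Opt6

Opt1: dominated by Opt3 (cost 93≤142, risk 9≤10, time 5≤12).
Opt2: not dominated.
Opt3: not dominated (best cost).
Opt4: dominated by Opt5 (cost 183≤248, risk 1≤2, time 12≤27).
Opt5: not dominated (best risk).
Opt6: not dominated.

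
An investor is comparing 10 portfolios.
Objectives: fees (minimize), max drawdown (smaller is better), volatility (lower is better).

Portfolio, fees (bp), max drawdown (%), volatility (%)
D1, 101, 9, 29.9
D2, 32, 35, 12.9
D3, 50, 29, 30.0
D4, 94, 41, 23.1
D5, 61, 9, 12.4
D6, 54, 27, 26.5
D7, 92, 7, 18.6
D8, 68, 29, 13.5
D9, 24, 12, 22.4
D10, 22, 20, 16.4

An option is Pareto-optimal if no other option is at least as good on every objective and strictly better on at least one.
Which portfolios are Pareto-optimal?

D2, D5, D7, D9, D10

D1: dominated by D5 (fees 61≤101, max drawdown 9≤9, volatility 12.4≤29.9).
D2: not dominated.
D3: dominated by D9 (fees 24≤50, max drawdown 12≤29, volatility 22.4≤30.0).
D4: dominated by D2 (fees 32≤94, max drawdown 35≤41, volatility 12.9≤23.1).
D5: not dominated (best volatility).
D6: dominated by D9 (fees 24≤54, max drawdown 12≤27, volatility 22.4≤26.5).
D7: not dominated (best max drawdown).
D8: dominated by D5 (fees 61≤68, max drawdown 9≤29, volatility 12.4≤13.5).
D9: not dominated.
D10: not dominated (best fees).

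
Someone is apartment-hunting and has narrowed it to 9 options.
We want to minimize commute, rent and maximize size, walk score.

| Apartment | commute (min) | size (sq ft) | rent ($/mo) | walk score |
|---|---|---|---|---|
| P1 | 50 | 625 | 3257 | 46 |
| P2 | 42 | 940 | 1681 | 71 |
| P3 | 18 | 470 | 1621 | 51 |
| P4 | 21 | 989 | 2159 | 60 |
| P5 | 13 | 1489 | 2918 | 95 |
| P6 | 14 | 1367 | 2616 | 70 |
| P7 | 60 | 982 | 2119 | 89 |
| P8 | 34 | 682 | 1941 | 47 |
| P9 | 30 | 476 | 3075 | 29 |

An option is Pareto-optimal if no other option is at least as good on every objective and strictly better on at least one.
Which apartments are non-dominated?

P2, P3, P4, P5, P6, P7, P8

P1: dominated by P2 (commute 42≤50, size 940≥625, rent 1681≤3257, walk score 71≥46).
P2: not dominated.
P3: not dominated (best rent).
P4: not dominated.
P5: not dominated (best commute).
P6: not dominated.
P7: not dominated.
P8: not dominated.
P9: dominated by P4 (commute 21≤30, size 989≥476, rent 2159≤3075, walk score 60≥29).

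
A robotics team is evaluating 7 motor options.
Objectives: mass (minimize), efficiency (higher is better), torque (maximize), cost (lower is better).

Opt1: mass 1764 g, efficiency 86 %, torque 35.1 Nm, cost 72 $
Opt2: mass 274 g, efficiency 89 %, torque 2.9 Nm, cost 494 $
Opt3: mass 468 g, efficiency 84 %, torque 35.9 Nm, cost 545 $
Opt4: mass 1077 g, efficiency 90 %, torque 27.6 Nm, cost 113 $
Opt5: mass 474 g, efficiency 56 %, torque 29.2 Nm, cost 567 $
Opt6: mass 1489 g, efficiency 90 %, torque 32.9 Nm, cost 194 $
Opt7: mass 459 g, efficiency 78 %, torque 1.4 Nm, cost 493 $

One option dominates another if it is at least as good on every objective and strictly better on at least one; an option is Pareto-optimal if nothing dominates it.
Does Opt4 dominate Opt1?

No

Opt4 vs Opt1: Opt4 is worse on torque (27.6 vs 35.1), so it does not dominate Opt1.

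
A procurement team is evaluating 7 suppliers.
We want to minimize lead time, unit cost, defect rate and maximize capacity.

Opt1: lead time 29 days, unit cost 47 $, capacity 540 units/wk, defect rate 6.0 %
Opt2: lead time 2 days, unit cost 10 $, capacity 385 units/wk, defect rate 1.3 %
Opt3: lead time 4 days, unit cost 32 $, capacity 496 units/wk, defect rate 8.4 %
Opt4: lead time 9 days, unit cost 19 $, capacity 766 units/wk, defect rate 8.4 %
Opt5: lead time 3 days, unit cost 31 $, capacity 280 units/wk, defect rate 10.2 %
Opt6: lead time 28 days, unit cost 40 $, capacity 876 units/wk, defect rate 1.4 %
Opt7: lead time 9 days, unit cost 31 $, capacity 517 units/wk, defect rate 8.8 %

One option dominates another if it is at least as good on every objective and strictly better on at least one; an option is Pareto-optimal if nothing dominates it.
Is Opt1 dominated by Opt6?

Opt6 vs Opt1: lead time 28≤29, unit cost 40≤47, capacity 876≥540, defect rate 1.4≤6.0 — Opt6 is at least as good on every objective with at least one strict improvement.

Yes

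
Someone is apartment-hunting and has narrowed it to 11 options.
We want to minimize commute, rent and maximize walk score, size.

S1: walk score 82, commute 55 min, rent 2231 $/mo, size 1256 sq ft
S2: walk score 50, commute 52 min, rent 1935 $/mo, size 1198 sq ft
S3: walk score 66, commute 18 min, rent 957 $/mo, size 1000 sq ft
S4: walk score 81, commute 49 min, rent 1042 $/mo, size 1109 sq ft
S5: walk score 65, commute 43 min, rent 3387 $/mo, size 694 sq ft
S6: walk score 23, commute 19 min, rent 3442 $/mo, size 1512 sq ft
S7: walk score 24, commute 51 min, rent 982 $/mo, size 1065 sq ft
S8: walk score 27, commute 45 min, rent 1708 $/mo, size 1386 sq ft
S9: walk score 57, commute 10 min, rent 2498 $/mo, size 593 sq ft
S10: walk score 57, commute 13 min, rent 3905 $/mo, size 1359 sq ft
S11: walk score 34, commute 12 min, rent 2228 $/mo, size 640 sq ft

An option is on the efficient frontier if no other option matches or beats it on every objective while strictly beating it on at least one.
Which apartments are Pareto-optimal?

S1: not dominated (best walk score).
S2: not dominated.
S3: not dominated (best rent).
S4: not dominated.
S5: dominated by S3 (walk score 66≥65, commute 18≤43, rent 957≤3387, size 1000≥694).
S6: not dominated (best size).
S7: not dominated.
S8: not dominated.
S9: not dominated (best commute).
S10: not dominated.
S11: not dominated.

S1, S2, S3, S4, S6, S7, S8, S9, S10, S11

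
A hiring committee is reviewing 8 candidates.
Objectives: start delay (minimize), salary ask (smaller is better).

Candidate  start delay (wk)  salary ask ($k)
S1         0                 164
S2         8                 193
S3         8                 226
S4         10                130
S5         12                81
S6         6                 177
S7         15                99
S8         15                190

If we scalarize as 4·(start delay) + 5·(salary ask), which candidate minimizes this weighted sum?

S5

S1: 4·0 + 5·164 = 820
S2: 4·8 + 5·193 = 997
S3: 4·8 + 5·226 = 1162
S4: 4·10 + 5·130 = 690
S5: 4·12 + 5·81 = 453
S6: 4·6 + 5·177 = 909
S7: 4·15 + 5·99 = 555
S8: 4·15 + 5·190 = 1010
Lowest: S5 at 453.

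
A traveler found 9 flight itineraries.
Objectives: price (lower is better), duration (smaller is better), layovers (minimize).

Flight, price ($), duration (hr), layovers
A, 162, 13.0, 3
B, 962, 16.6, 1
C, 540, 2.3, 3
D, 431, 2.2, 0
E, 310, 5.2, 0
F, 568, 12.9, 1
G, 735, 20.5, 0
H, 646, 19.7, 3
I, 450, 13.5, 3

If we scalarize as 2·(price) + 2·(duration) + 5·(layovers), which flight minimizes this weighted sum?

A: 2·162 + 2·13.0 + 5·3 = 365.0
B: 2·962 + 2·16.6 + 5·1 = 1962.2
C: 2·540 + 2·2.3 + 5·3 = 1099.6
D: 2·431 + 2·2.2 + 5·0 = 866.4
E: 2·310 + 2·5.2 + 5·0 = 630.4
F: 2·568 + 2·12.9 + 5·1 = 1166.8
G: 2·735 + 2·20.5 + 5·0 = 1511.0
H: 2·646 + 2·19.7 + 5·3 = 1346.4
I: 2·450 + 2·13.5 + 5·3 = 942.0
Lowest: A at 365.0.

A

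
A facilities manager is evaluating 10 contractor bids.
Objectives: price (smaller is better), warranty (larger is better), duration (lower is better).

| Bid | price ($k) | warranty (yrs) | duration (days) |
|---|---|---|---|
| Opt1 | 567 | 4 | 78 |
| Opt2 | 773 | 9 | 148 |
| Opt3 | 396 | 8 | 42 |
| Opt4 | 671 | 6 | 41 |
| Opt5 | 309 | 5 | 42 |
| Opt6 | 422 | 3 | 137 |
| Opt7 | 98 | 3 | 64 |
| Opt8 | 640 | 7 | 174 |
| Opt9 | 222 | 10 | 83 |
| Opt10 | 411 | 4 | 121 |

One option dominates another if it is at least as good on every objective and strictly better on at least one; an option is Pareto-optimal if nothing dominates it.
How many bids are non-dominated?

Opt1: dominated by Opt3 (price 396≤567, warranty 8≥4, duration 42≤78).
Opt2: dominated by Opt9 (price 222≤773, warranty 10≥9, duration 83≤148).
Opt3: not dominated.
Opt4: not dominated (best duration).
Opt5: not dominated.
Opt6: dominated by Opt3 (price 396≤422, warranty 8≥3, duration 42≤137).
Opt7: not dominated (best price).
Opt8: dominated by Opt3 (price 396≤640, warranty 8≥7, duration 42≤174).
Opt9: not dominated (best warranty).
Opt10: dominated by Opt3 (price 396≤411, warranty 8≥4, duration 42≤121).
Pareto-optimal: Opt3, Opt4, Opt5, Opt7, Opt9 → 5.

5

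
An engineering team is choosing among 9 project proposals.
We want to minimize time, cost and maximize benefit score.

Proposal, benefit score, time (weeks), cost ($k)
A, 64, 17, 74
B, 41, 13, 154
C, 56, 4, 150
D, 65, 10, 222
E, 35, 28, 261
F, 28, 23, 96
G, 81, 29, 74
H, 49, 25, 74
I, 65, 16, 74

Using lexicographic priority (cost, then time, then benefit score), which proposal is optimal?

First minimize cost: best is 74, kept {A, G, H, I}.
Then minimize time: best is 16, kept {I}.

I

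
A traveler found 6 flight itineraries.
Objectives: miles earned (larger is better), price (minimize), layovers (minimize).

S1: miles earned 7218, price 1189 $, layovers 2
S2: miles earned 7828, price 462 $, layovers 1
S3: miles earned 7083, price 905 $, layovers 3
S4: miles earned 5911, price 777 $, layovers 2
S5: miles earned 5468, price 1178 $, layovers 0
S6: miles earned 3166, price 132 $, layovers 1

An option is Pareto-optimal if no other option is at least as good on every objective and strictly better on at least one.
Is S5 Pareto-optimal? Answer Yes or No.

S1: worse on price (1189 vs 1178).
S2: worse on layovers (1 vs 0).
S3: worse on layovers (3 vs 0).
S4: worse on layovers (2 vs 0).
S6: worse on miles earned (3166 vs 5468).
No option is at least as good as S5 on every objective and strictly better on one.

Yes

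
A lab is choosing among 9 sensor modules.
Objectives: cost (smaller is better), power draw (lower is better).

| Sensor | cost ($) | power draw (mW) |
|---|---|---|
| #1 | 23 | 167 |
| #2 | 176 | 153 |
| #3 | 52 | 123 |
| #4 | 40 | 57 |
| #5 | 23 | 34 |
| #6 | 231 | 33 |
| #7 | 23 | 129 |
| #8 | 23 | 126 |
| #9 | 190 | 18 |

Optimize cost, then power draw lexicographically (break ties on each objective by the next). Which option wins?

#5

First minimize cost: best is 23, kept {#1, #5, #7, #8}.
Then minimize power draw: best is 34, kept {#5}.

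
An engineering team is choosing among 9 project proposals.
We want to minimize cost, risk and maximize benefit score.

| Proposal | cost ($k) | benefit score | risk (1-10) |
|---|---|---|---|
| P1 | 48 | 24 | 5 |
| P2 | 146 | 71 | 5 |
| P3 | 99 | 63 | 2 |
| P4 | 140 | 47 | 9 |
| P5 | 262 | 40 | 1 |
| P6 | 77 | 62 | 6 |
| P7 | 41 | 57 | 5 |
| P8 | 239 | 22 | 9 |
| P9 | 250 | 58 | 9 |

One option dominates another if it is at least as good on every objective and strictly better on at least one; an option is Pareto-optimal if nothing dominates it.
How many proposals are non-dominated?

P1: dominated by P7 (cost 41≤48, benefit score 57≥24, risk 5≤5).
P2: not dominated (best benefit score).
P3: not dominated.
P4: dominated by P3 (cost 99≤140, benefit score 63≥47, risk 2≤9).
P5: not dominated (best risk).
P6: not dominated.
P7: not dominated (best cost).
P8: dominated by P1 (cost 48≤239, benefit score 24≥22, risk 5≤9).
P9: dominated by P2 (cost 146≤250, benefit score 71≥58, risk 5≤9).
Pareto-optimal: P2, P3, P5, P6, P7 → 5.

5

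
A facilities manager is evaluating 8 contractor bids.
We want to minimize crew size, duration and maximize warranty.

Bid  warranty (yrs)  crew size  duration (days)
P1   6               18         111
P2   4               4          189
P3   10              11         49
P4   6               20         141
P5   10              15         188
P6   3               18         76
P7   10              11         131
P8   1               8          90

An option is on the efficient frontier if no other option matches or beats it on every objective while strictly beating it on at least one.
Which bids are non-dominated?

P2, P3, P8

P1: dominated by P3 (warranty 10≥6, crew size 11≤18, duration 49≤111).
P2: not dominated (best crew size).
P3: not dominated (best duration).
P4: dominated by P1 (warranty 6≥6, crew size 18≤20, duration 111≤141).
P5: dominated by P3 (warranty 10≥10, crew size 11≤15, duration 49≤188).
P6: dominated by P3 (warranty 10≥3, crew size 11≤18, duration 49≤76).
P7: dominated by P3 (warranty 10≥10, crew size 11≤11, duration 49≤131).
P8: not dominated.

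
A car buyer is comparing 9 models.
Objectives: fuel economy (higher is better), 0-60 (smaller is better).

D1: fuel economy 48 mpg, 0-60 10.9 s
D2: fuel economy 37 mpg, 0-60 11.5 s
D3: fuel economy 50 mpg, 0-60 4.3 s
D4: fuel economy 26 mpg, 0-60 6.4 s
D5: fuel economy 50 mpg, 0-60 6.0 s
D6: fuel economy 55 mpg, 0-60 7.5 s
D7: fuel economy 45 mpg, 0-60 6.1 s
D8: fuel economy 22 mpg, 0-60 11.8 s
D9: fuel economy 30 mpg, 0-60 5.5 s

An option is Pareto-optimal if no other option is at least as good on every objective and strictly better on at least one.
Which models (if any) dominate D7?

D3: fuel economy 50≥45, 0-60 4.3≤6.1 — dominates D7.
D5: fuel economy 50≥45, 0-60 6.0≤6.1 — dominates D7.
Others (D1, D2, D4, D6, D8, D9) are each worse than D7 on at least one objective.

D3, D5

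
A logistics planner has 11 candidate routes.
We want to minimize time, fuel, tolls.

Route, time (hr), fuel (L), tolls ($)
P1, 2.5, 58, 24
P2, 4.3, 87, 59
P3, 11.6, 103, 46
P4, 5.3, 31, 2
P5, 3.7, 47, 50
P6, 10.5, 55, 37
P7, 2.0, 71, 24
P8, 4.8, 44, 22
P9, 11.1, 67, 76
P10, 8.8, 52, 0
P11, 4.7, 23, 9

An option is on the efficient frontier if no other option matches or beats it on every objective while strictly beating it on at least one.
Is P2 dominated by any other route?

Yes

P1 vs P2: time 2.5≤4.3, fuel 58≤87, tolls 24≤59 — P1 is at least as good on every objective and strictly better on at least one, so P1 dominates P2.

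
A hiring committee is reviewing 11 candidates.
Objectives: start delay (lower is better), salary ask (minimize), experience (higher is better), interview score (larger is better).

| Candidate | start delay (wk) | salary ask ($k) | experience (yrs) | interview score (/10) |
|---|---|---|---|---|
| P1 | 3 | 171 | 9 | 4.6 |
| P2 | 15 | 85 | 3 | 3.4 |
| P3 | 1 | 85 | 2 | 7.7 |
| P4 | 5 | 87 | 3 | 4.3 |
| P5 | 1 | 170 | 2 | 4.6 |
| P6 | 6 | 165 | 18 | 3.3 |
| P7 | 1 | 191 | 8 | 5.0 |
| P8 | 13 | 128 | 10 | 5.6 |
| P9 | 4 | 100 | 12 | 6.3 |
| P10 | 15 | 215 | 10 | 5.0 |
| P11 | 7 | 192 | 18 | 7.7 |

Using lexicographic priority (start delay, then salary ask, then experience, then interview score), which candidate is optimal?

First minimize start delay: best is 1, kept {P3, P5, P7}.
Then minimize salary ask: best is 85, kept {P3}.

P3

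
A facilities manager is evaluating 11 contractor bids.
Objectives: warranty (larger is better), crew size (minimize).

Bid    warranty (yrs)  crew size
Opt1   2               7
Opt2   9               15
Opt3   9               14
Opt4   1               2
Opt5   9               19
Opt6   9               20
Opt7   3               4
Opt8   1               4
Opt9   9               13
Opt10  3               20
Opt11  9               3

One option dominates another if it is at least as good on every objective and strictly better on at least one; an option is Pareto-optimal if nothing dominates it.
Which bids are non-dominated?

Opt1: dominated by Opt7 (warranty 3≥2, crew size 4≤7).
Opt2: dominated by Opt3 (warranty 9≥9, crew size 14≤15).
Opt3: dominated by Opt9 (warranty 9≥9, crew size 13≤14).
Opt4: not dominated (best crew size).
Opt5: dominated by Opt2 (warranty 9≥9, crew size 15≤19).
Opt6: dominated by Opt2 (warranty 9≥9, crew size 15≤20).
Opt7: dominated by Opt11 (warranty 9≥3, crew size 3≤4).
Opt8: dominated by Opt4 (warranty 1≥1, crew size 2≤4).
Opt9: dominated by Opt11 (warranty 9≥9, crew size 3≤13).
Opt10: dominated by Opt2 (warranty 9≥3, crew size 15≤20).
Opt11: not dominated.

Opt4, Opt11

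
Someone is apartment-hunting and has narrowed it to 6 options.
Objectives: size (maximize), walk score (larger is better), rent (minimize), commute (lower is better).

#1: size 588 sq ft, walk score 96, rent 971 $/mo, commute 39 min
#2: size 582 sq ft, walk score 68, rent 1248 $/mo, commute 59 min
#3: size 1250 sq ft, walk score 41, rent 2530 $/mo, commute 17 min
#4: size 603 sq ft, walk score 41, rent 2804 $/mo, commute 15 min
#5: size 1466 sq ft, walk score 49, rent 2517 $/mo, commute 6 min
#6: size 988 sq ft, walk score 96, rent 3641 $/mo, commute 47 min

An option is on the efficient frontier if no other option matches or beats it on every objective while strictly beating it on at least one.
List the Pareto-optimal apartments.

#1: not dominated (best rent).
#2: dominated by #1 (size 588≥582, walk score 96≥68, rent 971≤1248, commute 39≤59).
#3: dominated by #5 (size 1466≥1250, walk score 49≥41, rent 2517≤2530, commute 6≤17).
#4: dominated by #5 (size 1466≥603, walk score 49≥41, rent 2517≤2804, commute 6≤15).
#5: not dominated (best size).
#6: not dominated.

#1, #5, #6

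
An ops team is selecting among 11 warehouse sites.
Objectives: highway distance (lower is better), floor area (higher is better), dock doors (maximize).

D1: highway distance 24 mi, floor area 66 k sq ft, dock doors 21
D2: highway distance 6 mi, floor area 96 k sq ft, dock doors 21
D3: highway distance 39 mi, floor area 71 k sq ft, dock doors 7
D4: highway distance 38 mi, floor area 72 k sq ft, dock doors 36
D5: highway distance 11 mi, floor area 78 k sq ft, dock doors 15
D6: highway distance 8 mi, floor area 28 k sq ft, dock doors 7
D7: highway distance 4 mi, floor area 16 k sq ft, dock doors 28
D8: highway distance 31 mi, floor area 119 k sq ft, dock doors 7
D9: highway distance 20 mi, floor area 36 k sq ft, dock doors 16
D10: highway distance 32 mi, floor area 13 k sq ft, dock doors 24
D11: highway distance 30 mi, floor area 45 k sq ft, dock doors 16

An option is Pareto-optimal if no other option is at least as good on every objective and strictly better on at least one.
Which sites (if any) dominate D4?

none

D1: worse on floor area (66 vs 72).
D2: worse on dock doors (21 vs 36).
D3: worse on highway distance (39 vs 38).
D5: worse on dock doors (15 vs 36).
D6: worse on floor area (28 vs 72).
D7: worse on floor area (16 vs 72).
D8: worse on dock doors (7 vs 36).
D9: worse on floor area (36 vs 72).
D10: worse on floor area (13 vs 72).
D11: worse on floor area (45 vs 72).
No option dominates D4.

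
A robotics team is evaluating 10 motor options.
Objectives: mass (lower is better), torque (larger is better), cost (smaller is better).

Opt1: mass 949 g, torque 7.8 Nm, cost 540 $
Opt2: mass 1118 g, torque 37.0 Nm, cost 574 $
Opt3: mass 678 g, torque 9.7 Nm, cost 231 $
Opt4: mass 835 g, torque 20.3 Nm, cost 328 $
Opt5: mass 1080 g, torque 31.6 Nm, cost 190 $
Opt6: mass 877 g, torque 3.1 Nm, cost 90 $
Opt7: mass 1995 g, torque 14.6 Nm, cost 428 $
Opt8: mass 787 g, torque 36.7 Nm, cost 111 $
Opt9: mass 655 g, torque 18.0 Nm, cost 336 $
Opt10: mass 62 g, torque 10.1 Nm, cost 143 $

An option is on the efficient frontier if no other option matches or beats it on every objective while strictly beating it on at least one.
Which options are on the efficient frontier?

Opt2, Opt6, Opt8, Opt9, Opt10

Opt1: dominated by Opt3 (mass 678≤949, torque 9.7≥7.8, cost 231≤540).
Opt2: not dominated (best torque).
Opt3: dominated by Opt10 (mass 62≤678, torque 10.1≥9.7, cost 143≤231).
Opt4: dominated by Opt8 (mass 787≤835, torque 36.7≥20.3, cost 111≤328).
Opt5: dominated by Opt8 (mass 787≤1080, torque 36.7≥31.6, cost 111≤190).
Opt6: not dominated (best cost).
Opt7: dominated by Opt4 (mass 835≤1995, torque 20.3≥14.6, cost 328≤428).
Opt8: not dominated.
Opt9: not dominated.
Opt10: not dominated (best mass).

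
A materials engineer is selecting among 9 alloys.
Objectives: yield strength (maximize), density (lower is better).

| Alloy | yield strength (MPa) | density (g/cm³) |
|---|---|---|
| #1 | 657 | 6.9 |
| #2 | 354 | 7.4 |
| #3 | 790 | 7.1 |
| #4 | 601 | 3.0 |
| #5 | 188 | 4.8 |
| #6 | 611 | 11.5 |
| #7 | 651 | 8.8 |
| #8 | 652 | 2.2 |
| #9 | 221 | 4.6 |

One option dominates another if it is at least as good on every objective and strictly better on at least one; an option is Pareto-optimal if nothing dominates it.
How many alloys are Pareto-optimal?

#1: not dominated.
#2: dominated by #1 (yield strength 657≥354, density 6.9≤7.4).
#3: not dominated (best yield strength).
#4: dominated by #8 (yield strength 652≥601, density 2.2≤3.0).
#5: dominated by #4 (yield strength 601≥188, density 3.0≤4.8).
#6: dominated by #1 (yield strength 657≥611, density 6.9≤11.5).
#7: dominated by #1 (yield strength 657≥651, density 6.9≤8.8).
#8: not dominated (best density).
#9: dominated by #4 (yield strength 601≥221, density 3.0≤4.6).
Pareto-optimal: #1, #3, #8 → 3.

3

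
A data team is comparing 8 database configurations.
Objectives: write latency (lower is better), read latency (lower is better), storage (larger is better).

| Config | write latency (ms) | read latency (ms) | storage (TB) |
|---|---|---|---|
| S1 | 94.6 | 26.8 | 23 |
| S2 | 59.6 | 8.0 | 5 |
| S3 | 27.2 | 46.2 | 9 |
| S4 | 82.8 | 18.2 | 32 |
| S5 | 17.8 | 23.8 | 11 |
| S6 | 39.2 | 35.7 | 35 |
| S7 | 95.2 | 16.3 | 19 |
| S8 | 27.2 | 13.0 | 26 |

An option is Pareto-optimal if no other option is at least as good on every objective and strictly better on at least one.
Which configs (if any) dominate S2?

S1: worse on write latency (94.6 vs 59.6).
S3: worse on read latency (46.2 vs 8.0).
S4: worse on write latency (82.8 vs 59.6).
S5: worse on read latency (23.8 vs 8.0).
S6: worse on read latency (35.7 vs 8.0).
S7: worse on write latency (95.2 vs 59.6).
S8: worse on read latency (13.0 vs 8.0).
No option dominates S2.

none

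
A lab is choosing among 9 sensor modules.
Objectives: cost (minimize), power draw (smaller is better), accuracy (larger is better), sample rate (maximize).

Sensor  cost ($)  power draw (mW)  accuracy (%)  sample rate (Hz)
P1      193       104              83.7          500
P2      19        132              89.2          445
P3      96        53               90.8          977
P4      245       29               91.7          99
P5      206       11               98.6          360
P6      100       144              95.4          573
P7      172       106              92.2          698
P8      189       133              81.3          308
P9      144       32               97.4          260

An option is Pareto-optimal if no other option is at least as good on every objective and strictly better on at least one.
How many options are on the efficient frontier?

6

P1: dominated by P3 (cost 96≤193, power draw 53≤104, accuracy 90.8≥83.7, sample rate 977≥500).
P2: not dominated (best cost).
P3: not dominated (best sample rate).
P4: dominated by P5 (cost 206≤245, power draw 11≤29, accuracy 98.6≥91.7, sample rate 360≥99).
P5: not dominated (best power draw).
P6: not dominated.
P7: not dominated.
P8: dominated by P2 (cost 19≤189, power draw 132≤133, accuracy 89.2≥81.3, sample rate 445≥308).
P9: not dominated.
Pareto-optimal: P2, P3, P5, P6, P7, P9 → 6.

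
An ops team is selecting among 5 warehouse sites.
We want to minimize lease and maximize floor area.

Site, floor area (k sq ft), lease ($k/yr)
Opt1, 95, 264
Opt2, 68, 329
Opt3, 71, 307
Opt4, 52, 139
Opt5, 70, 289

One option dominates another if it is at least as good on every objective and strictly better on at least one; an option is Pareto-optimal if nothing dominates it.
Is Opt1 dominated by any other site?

No

Opt2: worse on floor area (68 vs 95).
Opt3: worse on floor area (71 vs 95).
Opt4: worse on floor area (52 vs 95).
Opt5: worse on floor area (70 vs 95).
No option is at least as good as Opt1 on every objective and strictly better on one.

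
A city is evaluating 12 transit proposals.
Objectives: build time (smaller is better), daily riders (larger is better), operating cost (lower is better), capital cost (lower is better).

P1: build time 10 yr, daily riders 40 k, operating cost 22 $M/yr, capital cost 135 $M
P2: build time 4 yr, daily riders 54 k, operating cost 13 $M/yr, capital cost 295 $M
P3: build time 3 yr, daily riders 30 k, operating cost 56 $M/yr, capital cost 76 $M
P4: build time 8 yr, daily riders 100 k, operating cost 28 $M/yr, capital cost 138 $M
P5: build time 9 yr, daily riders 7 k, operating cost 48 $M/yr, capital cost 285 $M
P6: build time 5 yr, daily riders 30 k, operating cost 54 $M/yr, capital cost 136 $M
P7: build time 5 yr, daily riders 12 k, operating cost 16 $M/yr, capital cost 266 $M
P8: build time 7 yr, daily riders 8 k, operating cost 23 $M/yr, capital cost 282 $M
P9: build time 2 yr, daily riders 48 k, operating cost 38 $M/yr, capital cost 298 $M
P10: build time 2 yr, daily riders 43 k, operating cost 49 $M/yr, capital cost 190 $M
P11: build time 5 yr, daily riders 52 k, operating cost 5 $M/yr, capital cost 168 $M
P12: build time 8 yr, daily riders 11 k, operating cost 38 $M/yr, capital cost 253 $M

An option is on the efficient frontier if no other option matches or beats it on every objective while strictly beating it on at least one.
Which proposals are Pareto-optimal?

P1: not dominated.
P2: not dominated.
P3: not dominated (best capital cost).
P4: not dominated (best daily riders).
P5: dominated by P4 (build time 8≤9, daily riders 100≥7, operating cost 28≤48, capital cost 138≤285).
P6: not dominated.
P7: dominated by P11 (build time 5≤5, daily riders 52≥12, operating cost 5≤16, capital cost 168≤266).
P8: dominated by P7 (build time 5≤7, daily riders 12≥8, operating cost 16≤23, capital cost 266≤282).
P9: not dominated.
P10: not dominated.
P11: not dominated (best operating cost).
P12: dominated by P4 (build time 8≤8, daily riders 100≥11, operating cost 28≤38, capital cost 138≤253).

P1, P2, P3, P4, P6, P9, P10, P11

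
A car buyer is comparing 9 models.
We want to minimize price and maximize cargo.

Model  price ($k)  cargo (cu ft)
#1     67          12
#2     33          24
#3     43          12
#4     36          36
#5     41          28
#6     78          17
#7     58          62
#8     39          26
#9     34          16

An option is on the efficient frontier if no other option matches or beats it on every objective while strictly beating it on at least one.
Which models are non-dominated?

#1: dominated by #2 (price 33≤67, cargo 24≥12).
#2: not dominated (best price).
#3: dominated by #2 (price 33≤43, cargo 24≥12).
#4: not dominated.
#5: dominated by #4 (price 36≤41, cargo 36≥28).
#6: dominated by #2 (price 33≤78, cargo 24≥17).
#7: not dominated (best cargo).
#8: dominated by #4 (price 36≤39, cargo 36≥26).
#9: dominated by #2 (price 33≤34, cargo 24≥16).

#2, #4, #7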